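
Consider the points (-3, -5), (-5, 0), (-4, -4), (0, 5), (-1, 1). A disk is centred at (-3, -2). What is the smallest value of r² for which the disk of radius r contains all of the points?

The required radius is the distance from (-3, -2) to the farthest point.
Squared distances: 9, 8, 5, 58, 13.
Maximum is 58, attained at (0, 5).

58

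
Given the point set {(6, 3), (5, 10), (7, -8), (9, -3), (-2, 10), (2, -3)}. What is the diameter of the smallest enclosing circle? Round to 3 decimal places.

The farthest pair is (7, -8)–(-2, 10) with squared distance 405. The circle on this segment as diameter has centre (2.5, 1) and r² = 405/4 = 101.25.
Check (6, 3): distance² to centre = 16.25 ≤ 101.25, so it lies inside.
All remaining points lie in this disk, and no smaller disk contains both endpoints, so this is the minimum enclosing circle.
Diameter = 2r = 2√(101.25) ≈ 20.125.

20.125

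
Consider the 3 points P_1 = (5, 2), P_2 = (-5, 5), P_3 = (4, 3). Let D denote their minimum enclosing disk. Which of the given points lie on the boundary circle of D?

P_1, P_2

Side lengths²: P_1P_2² = 109, P_1P_3² = 2, P_2P_3² = 85.
Since P_1P_2² = 109 ≥ 85 + 2 = 87, the angle opposite P_1P_2 is not acute, so the smallest enclosing circle has P_1P_2 as diameter.
Centre = midpoint of P_1P_2 = (0, 3.5), r² = 109/4 = 27.25.
The points at distance exactly r from the centre are P_1, P_2 — 2 points.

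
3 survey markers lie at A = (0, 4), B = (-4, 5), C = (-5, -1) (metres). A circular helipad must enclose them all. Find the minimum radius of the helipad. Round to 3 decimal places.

3.547

Side lengths²: AB² = 17, AC² = 50, BC² = 37.
Since AC² = 50 < 37 + 17 = 54, the triangle is acute, so the smallest enclosing circle is the circumcircle.
Circumcentre = (-2.7, 1.7), r² = 12.58.
r = √(12.58) ≈ 3.547.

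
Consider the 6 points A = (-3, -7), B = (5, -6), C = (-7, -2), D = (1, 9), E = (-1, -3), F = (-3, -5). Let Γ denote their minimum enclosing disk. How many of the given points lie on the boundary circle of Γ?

The minimum enclosing circle of a finite set is fixed by two of the points (as a diameter) or three (as a circumcircle).
The minimum enclosing circle is determined by three boundary points: A, B, D.
Their circumcentre is (3/31, 45/62) with r² = 266305/3844.
The farthest remaining point C is at distance² 222161/3844 ≤ 266305/3844.
The points at distance exactly r from the centre are A, B, D — 3 points.

3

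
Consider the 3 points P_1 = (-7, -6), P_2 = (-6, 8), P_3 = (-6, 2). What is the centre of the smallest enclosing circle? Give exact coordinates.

(-6.5, 1)

Side lengths²: P_1P_2² = 197, P_1P_3² = 65, P_2P_3² = 36.
Since P_1P_2² = 197 ≥ 65 + 36 = 101, the angle opposite P_1P_2 is not acute, so the smallest enclosing circle has P_1P_2 as diameter.
Centre = midpoint of P_1P_2 = (-6.5, 1), r² = 197/4 = 49.25.
Centre = (-6.5, 1).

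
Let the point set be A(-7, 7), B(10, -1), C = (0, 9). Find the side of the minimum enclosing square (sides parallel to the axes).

17

The bounding box has width 17 and height 10.
An axis-aligned square enclosing the set must have side ≥ max(width, height).
So the minimum side is max(17, 10) = 17.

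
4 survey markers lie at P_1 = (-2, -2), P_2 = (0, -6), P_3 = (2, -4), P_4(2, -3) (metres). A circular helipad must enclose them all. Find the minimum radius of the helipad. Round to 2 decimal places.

2.37

The minimum enclosing circle of a finite set is fixed by two of the points (as a diameter) or three (as a circumcircle).
The minimum enclosing circle is determined by three boundary points: P_1, P_2, P_4.
Their circumcentre is (-2/7, -51/14) with r² = 1105/196.
The farthest remaining point P_3 is at distance² 1049/196 ≤ 1105/196.
r = √(1105/196) ≈ 2.37.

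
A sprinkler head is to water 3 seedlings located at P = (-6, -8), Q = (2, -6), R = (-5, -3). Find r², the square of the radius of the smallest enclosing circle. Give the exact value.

Side lengths²: PQ² = 68, PR² = 26, QR² = 58.
Since PQ² = 68 < 58 + 26 = 84, the triangle is acute, so the smallest enclosing circle is the circumcircle.
Circumcentre = (-42/19, -117/19), r² = 6409/361.

6409/361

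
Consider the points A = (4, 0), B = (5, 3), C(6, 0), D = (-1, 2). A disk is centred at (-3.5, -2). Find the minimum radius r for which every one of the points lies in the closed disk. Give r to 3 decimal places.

The required radius is the distance from (-3.5, -2) to the farthest point.
Squared distances: 60.25, 97.25, 94.25, 22.25.
Maximum is 97.25, attained at B.
r = √(97.25) ≈ 9.862.

9.862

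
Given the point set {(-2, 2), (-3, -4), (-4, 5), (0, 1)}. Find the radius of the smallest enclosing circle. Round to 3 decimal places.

4.528

The farthest pair is (-3, -4)–(-4, 5) with squared distance 82. The circle on this segment as diameter has centre (-3.5, 0.5) and r² = 82/4 = 20.5.
Check (-2, 2): distance² to centre = 4.5 ≤ 20.5, so it lies inside.
All remaining points lie in this disk, and no smaller disk contains both endpoints, so this is the minimum enclosing circle.
r = √(20.5) ≈ 4.528.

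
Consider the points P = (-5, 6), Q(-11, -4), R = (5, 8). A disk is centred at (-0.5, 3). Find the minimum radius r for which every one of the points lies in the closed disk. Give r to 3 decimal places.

12.619

The required radius is the distance from (-0.5, 3) to the farthest point.
Squared distances: 29.25, 159.25, 55.25.
Maximum is 159.25, attained at Q.
r = √(159.25) ≈ 12.619.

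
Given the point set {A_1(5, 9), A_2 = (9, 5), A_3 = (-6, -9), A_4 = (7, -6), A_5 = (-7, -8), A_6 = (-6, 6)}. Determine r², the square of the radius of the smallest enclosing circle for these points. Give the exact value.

The minimum enclosing circle of a finite set is fixed by two of the points (as a diameter) or three (as a circumcircle).
The minimum enclosing circle is determined by three boundary points: A_1, A_2, A_3.
Their circumcentre is (-11/58, -11/58) with r² = 187345/1682.
The farthest remaining point A_5 is at distance² 180617/1682 ≤ 187345/1682.

187345/1682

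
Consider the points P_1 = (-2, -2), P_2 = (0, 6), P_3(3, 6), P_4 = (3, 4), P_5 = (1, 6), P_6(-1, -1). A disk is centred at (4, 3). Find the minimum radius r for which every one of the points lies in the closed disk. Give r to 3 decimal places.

The required radius is the distance from (4, 3) to the farthest point.
Squared distances: 61, 25, 10, 2, 18, 41.
Maximum is 61, attained at P_1.
r = √61 ≈ 7.810.

7.810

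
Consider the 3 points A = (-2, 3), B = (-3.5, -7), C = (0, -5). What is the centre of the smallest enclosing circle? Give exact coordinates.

Side lengths²: AB² = 102.25, AC² = 68, BC² = 16.25.
Since AB² = 102.25 ≥ 68 + 16.25 = 84.25, the angle opposite AB is not acute, so the smallest enclosing circle has AB as diameter.
Centre = midpoint of AB = (-2.75, -2), r² = 102.25/4 = 25.5625.
Centre = (-2.75, -2).

(-2.75, -2)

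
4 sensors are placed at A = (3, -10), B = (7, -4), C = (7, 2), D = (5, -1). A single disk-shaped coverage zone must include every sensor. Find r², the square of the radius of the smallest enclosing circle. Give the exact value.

By Welzl's lemma the MEC is supported by two points (diametrically opposite) or three points (on a circumcircle).
The farthest pair is A–C with squared distance 160. The circle on this segment as diameter has centre (5, -4) and r² = 160/4 = 40.
Check B: distance² to centre = 4 ≤ 40, so it lies inside.
All remaining points lie in this disk, and no smaller disk contains both endpoints, so this is the minimum enclosing circle.

40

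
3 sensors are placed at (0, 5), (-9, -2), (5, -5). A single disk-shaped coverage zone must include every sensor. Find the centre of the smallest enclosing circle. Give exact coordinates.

Call the three points A, B, C in the order given.
Side lengths²: AB² = 130, AC² = 125, BC² = 205.
Since BC² = 205 < 130 + 125 = 255, the triangle is acute, so the smallest enclosing circle is the circumcircle.
Circumcentre = (-1.7, -2.1), r² = 53.3.
Centre = (-1.7, -2.1).

(-1.7, -2.1)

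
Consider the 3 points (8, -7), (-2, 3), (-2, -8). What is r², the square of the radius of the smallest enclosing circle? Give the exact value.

Call the three points A, B, C in the order given.
Side lengths²: AB² = 200, AC² = 101, BC² = 121.
Since AB² = 200 < 121 + 101 = 222, the triangle is acute, so the smallest enclosing circle is the circumcircle.
Circumcentre = (2.5, -2.5), r² = 50.5.

50.5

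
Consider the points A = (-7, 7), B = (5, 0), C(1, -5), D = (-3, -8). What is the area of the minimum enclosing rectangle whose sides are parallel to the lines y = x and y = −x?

In coordinates u = x + y, v = x − y the rectangle is axis-aligned; the map (x,y)→(u,v) scales areas by 2.
u-values: 0, 5, -4, -11; range = 5 − (-11) = 16.
v-values: -14, 5, 6, 5; range = 6 − (-14) = 20.
Area = (16 × 20) / 2 = 160.

160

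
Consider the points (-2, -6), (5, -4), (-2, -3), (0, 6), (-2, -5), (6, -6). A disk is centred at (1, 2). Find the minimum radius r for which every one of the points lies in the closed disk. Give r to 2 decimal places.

9.43

The required radius is the distance from (1, 2) to the farthest point.
Squared distances: 73, 52, 34, 17, 58, 89.
Maximum is 89, attained at (6, -6).
r = √89 ≈ 9.43.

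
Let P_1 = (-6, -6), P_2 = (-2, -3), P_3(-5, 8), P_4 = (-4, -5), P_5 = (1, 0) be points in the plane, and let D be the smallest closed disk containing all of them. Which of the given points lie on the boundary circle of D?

P_1, P_3

A smallest enclosing disk is always determined by at most three of the input points on its boundary.
The farthest pair is P_1–P_3 with squared distance 197. The circle on this segment as diameter has centre (-5.5, 1) and r² = 197/4 = 49.25.
Check P_2: distance² to centre = 28.25 ≤ 49.25, so it lies inside.
All remaining points lie in this disk, and no smaller disk contains both endpoints, so this is the minimum enclosing circle.
The points at distance exactly r from the centre are P_1, P_3 — 2 points.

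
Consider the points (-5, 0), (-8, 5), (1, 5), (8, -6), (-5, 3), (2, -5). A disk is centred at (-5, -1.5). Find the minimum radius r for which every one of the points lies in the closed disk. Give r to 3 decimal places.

The required radius is the distance from (-5, -1.5) to the farthest point.
Squared distances: 2.25, 51.25, 78.25, 189.25, 20.25, 61.25.
Maximum is 189.25, attained at (8, -6).
r = √(189.25) ≈ 13.757.

13.757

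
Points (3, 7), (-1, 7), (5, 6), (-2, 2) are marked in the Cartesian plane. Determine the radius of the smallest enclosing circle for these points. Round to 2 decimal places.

By Welzl's lemma the MEC is supported by two points (diametrically opposite) or three points (on a circumcircle).
The farthest pair is (5, 6)–(-2, 2) with squared distance 65. The circle on this segment as diameter has centre (1.5, 4) and r² = 65/4 = 16.25.
Check (3, 7): distance² to centre = 11.25 ≤ 16.25, so it lies inside.
All remaining points lie in this disk, and no smaller disk contains both endpoints, so this is the minimum enclosing circle.
r = √(16.25) ≈ 4.03.

4.03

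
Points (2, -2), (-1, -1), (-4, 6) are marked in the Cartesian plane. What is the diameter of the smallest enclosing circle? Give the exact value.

10

Call the three points A, B, C in the order given.
Side lengths²: AB² = 10, AC² = 100, BC² = 58.
Since AC² = 100 ≥ 58 + 10 = 68, the angle opposite AC is not acute, so the smallest enclosing circle has AC as diameter.
Centre = midpoint of AC = (-1, 2), r² = 100/4 = 25.
Diameter = 2r = 2√25 = 10.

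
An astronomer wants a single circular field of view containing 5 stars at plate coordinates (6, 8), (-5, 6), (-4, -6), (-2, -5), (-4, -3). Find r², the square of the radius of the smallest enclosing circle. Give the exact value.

74

The farthest pair is (6, 8)–(-4, -6) with squared distance 296. The circle on this segment as diameter has centre (1, 1) and r² = 296/4 = 74.
Check (-5, 6): distance² to centre = 61 ≤ 74, so it lies inside.
All remaining points lie in this disk, and no smaller disk contains both endpoints, so this is the minimum enclosing circle.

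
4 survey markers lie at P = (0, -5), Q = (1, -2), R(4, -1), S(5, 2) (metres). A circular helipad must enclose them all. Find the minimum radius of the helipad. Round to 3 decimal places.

A smallest enclosing disk is always determined by at most three of the input points on its boundary.
The farthest pair is P–S with squared distance 74. The circle on this segment as diameter has centre (2.5, -1.5) and r² = 74/4 = 18.5.
Check Q: distance² to centre = 2.5 ≤ 18.5, so it lies inside.
All remaining points lie in this disk, and no smaller disk contains both endpoints, so this is the minimum enclosing circle.
r = √(18.5) ≈ 4.301.

4.301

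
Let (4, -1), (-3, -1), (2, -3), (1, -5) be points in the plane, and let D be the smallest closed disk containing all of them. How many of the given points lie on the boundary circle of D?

3

A smallest enclosing disk is always determined by at most three of the input points on its boundary.
The minimum enclosing circle is determined by three boundary points: (4, -1), (-3, -1), (1, -5).
Their circumcentre is (0.5, -1.5) with r² = 12.5.
The farthest remaining point (2, -3) is at distance² 4.5 ≤ 12.5.
The points at distance exactly r from the centre are (4, -1), (-3, -1), (1, -5) — 3 points.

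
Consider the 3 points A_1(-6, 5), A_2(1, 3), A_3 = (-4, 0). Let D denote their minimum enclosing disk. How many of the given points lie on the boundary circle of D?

Side lengths²: A_1A_2² = 53, A_1A_3² = 29, A_2A_3² = 34.
Since A_1A_2² = 53 < 34 + 29 = 63, the triangle is acute, so the smallest enclosing circle is the circumcircle.
Circumcentre = (-165/62, 213/62), r² = 26129/1922.
The points at distance exactly r from the centre are A_1, A_2, A_3 — 3 points.

3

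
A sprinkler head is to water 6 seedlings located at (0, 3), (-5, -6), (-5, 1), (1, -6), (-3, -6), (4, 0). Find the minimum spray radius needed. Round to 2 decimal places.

5.46

The minimum enclosing circle is determined by three boundary points: (0, 3), (-5, -6), (4, 0).
Their circumcentre is (-31/34, -81/34) with r² = 17225/578.
The farthest remaining point (-5, 1) is at distance² 16273/578 ≤ 17225/578.
r = √(17225/578) ≈ 5.46.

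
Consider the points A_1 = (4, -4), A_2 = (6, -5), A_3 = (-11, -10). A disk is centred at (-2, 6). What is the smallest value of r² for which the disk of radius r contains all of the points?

The required radius is the distance from (-2, 6) to the farthest point.
Squared distances: 136, 185, 337.
Maximum is 337, attained at A_3.

337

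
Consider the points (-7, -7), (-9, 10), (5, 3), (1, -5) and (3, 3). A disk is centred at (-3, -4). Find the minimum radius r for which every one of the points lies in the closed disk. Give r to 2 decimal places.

The required radius is the distance from (-3, -4) to the farthest point.
Squared distances: 25, 232, 113, 17, 85.
Maximum is 232, attained at (-9, 10).
r = √232 ≈ 15.23.

15.23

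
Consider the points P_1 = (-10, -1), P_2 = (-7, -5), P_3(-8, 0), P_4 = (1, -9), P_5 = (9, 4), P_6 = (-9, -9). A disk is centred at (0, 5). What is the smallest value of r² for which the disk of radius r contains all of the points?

The required radius is the distance from (0, 5) to the farthest point.
Squared distances: 136, 149, 89, 197, 82, 277.
Maximum is 277, attained at P_6.

277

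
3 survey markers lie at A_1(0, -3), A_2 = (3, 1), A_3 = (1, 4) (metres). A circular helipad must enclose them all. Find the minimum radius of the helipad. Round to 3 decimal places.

Side lengths²: A_1A_2² = 25, A_1A_3² = 50, A_2A_3² = 13.
Since A_1A_3² = 50 ≥ 25 + 13 = 38, the angle opposite A_1A_3 is not acute, so the smallest enclosing circle has A_1A_3 as diameter.
Centre = midpoint of A_1A_3 = (0.5, 0.5), r² = 50/4 = 12.5.
r = √(12.5) ≈ 3.536.

3.536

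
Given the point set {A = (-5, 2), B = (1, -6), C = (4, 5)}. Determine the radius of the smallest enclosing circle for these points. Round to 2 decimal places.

Side lengths²: AB² = 100, AC² = 90, BC² = 130.
Since BC² = 130 < 100 + 90 = 190, the triangle is acute, so the smallest enclosing circle is the circumcircle.
Circumcentre = (2/3, 0), r² = 325/9.
r = √(325/9) ≈ 6.01.

6.01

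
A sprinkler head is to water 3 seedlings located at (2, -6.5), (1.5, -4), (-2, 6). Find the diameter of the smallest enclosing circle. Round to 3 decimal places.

13.124

Call the three points A, B, C in the order given.
Side lengths²: AB² = 6.5, AC² = 172.25, BC² = 112.25.
Since AC² = 172.25 ≥ 112.25 + 6.5 = 118.75, the angle opposite AC is not acute, so the smallest enclosing circle has AC as diameter.
Centre = midpoint of AC = (0, -0.25), r² = 172.25/4 = 43.0625.
Diameter = 2r = 2√(43.0625) ≈ 13.124.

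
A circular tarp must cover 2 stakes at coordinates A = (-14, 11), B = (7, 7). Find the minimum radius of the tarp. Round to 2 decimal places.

10.69

The smallest circle enclosing two points has them as diameter endpoints.
Centre = midpoint = (-3.5, 9); r² = |AB|²/4 = 457/4 = 114.25.
r = √(114.25) ≈ 10.69.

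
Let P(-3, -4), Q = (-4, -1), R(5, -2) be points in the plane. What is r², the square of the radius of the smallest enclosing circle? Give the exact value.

20.5

Side lengths²: PQ² = 10, PR² = 68, QR² = 82.
Since QR² = 82 ≥ 68 + 10 = 78, the angle opposite QR is not acute, so the smallest enclosing circle has QR as diameter.
Centre = midpoint of QR = (0.5, -1.5), r² = 82/4 = 20.5.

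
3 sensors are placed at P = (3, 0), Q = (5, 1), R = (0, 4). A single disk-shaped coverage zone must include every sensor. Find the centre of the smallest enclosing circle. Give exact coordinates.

Side lengths²: PQ² = 5, PR² = 25, QR² = 34.
Since QR² = 34 ≥ 25 + 5 = 30, the angle opposite QR is not acute, so the smallest enclosing circle has QR as diameter.
Centre = midpoint of QR = (2.5, 2.5), r² = 34/4 = 8.5.
Centre = (2.5, 2.5).

(2.5, 2.5)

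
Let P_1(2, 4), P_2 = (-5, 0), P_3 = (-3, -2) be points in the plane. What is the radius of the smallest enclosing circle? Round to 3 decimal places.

4.048

Side lengths²: P_1P_2² = 65, P_1P_3² = 61, P_2P_3² = 8.
Since P_1P_2² = 65 < 61 + 8 = 69, the triangle is acute, so the smallest enclosing circle is the circumcircle.
Circumcentre = (-29/22, 37/22), r² = 3965/242.
r = √(3965/242) ≈ 4.048.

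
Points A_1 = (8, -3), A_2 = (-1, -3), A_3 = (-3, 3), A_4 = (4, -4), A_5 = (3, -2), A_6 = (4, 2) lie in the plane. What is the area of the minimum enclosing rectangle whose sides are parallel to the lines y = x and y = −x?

In coordinates u = x + y, v = x − y the rectangle is axis-aligned; the map (x,y)→(u,v) scales areas by 2.
u-values: 5, -4, 0, 0, 1, 6; range = 6 − (-4) = 10.
v-values: 11, 2, -6, 8, 5, 2; range = 11 − (-6) = 17.
Area = (10 × 17) / 2 = 85.

85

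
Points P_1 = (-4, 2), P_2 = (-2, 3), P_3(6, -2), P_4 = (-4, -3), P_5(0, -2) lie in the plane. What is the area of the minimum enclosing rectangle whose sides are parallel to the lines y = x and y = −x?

77

In coordinates u = x + y, v = x − y the rectangle is axis-aligned; the map (x,y)→(u,v) scales areas by 2.
u-values: -2, 1, 4, -7, -2; range = 4 − (-7) = 11.
v-values: -6, -5, 8, -1, 2; range = 8 − (-6) = 14.
Area = (11 × 14) / 2 = 77.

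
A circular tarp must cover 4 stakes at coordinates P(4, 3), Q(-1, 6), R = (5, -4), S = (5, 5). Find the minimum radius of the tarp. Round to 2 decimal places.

5.83

The farthest pair is Q–R with squared distance 136. The circle on this segment as diameter has centre (2, 1) and r² = 136/4 = 34.
Check P: distance² to centre = 8 ≤ 34, so it lies inside.
All remaining points lie in this disk, and no smaller disk contains both endpoints, so this is the minimum enclosing circle.
r = √34 ≈ 5.83.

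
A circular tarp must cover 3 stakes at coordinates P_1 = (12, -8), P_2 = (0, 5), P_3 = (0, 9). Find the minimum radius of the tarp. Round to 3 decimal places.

Side lengths²: P_1P_2² = 313, P_1P_3² = 433, P_2P_3² = 16.
Since P_1P_3² = 433 ≥ 313 + 16 = 329, the angle opposite P_1P_3 is not acute, so the smallest enclosing circle has P_1P_3 as diameter.
Centre = midpoint of P_1P_3 = (6, 0.5), r² = 433/4 = 108.25.
r = √(108.25) ≈ 10.404.

10.404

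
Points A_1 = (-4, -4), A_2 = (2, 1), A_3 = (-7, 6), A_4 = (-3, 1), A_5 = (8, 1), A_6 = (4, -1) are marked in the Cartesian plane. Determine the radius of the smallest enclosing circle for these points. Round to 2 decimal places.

7.95

The minimum enclosing circle of a finite set is fixed by two of the points (as a diameter) or three (as a circumcircle).
The minimum enclosing circle is determined by three boundary points: A_1, A_3, A_5.
Their circumcentre is (13/54, 49/18) with r² = 92105/1458.
The farthest remaining point A_6 is at distance² 40805/1458 ≤ 92105/1458.
r = √(92105/1458) ≈ 7.95.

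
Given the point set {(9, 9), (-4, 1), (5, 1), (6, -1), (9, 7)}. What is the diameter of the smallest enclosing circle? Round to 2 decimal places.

15.26

By Welzl's lemma the MEC is supported by two points (diametrically opposite) or three points (on a circumcircle).
The farthest pair is (9, 9)–(-4, 1) with squared distance 233. The circle on this segment as diameter has centre (2.5, 5) and r² = 233/4 = 58.25.
Check (5, 1): distance² to centre = 22.25 ≤ 58.25, so it lies inside.
All remaining points lie in this disk, and no smaller disk contains both endpoints, so this is the minimum enclosing circle.
Diameter = 2r = 2√(58.25) ≈ 15.26.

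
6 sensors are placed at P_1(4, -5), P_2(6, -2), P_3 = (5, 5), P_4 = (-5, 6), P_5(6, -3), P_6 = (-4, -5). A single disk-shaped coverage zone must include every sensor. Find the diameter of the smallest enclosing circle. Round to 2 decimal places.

14.29

A smallest enclosing disk is always determined by at most three of the input points on its boundary.
The minimum enclosing circle is determined by three boundary points: P_4, P_5, P_6.
Their circumcentre is (1/56, 51/56) with r² = 80093/1568.
The farthest remaining point P_1 is at distance² 79645/1568 ≤ 80093/1568.
Diameter = 2r = 2√(80093/1568) ≈ 14.29.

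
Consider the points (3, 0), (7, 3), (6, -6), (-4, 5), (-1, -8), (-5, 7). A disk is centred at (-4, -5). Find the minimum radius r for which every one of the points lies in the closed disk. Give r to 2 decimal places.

The required radius is the distance from (-4, -5) to the farthest point.
Squared distances: 74, 185, 101, 100, 18, 145.
Maximum is 185, attained at (7, 3).
r = √185 ≈ 13.60.

13.60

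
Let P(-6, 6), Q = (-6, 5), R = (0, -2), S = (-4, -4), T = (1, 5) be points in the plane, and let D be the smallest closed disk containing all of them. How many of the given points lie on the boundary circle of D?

3

The minimum enclosing circle is determined by three boundary points: P, S, T.
Their circumcentre is (-105/34, 47/34) with r² = 17225/578.
The farthest remaining point Q is at distance² 12465/578 ≤ 17225/578.
The points at distance exactly r from the centre are P, S, T — 3 points.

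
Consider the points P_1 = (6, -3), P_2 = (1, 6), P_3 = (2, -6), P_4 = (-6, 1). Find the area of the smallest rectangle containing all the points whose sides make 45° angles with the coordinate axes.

In coordinates u = x + y, v = x − y the rectangle is axis-aligned; the map (x,y)→(u,v) scales areas by 2.
u-values: 3, 7, -4, -5; range = 7 − (-5) = 12.
v-values: 9, -5, 8, -7; range = 9 − (-7) = 16.
Area = (12 × 16) / 2 = 96.

96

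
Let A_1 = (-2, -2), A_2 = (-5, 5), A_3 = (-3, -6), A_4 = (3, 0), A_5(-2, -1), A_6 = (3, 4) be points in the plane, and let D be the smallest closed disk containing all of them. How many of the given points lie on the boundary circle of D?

3

By Welzl's lemma the MEC is supported by two points (diametrically opposite) or three points (on a circumcircle).
The minimum enclosing circle is determined by three boundary points: A_2, A_3, A_6.
Their circumcentre is (-135/86, -5/86) with r² = 138125/3698.
The farthest remaining point A_4 is at distance² 77237/3698 ≤ 138125/3698.
The points at distance exactly r from the centre are A_2, A_3, A_6 — 3 points.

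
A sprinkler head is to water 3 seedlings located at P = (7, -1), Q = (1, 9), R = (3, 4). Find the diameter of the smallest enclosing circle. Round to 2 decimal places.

11.66

Side lengths²: PQ² = 136, PR² = 41, QR² = 29.
Since PQ² = 136 ≥ 41 + 29 = 70, the angle opposite PQ is not acute, so the smallest enclosing circle has PQ as diameter.
Centre = midpoint of PQ = (4, 4), r² = 136/4 = 34.
Diameter = 2r = 2√34 ≈ 11.66.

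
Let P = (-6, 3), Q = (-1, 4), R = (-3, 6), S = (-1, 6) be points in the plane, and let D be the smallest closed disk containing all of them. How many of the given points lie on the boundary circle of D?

2

By Welzl's lemma the MEC is supported by two points (diametrically opposite) or three points (on a circumcircle).
The farthest pair is P–S with squared distance 34. The circle on this segment as diameter has centre (-3.5, 4.5) and r² = 34/4 = 8.5.
Check Q: distance² to centre = 6.5 ≤ 8.5, so it lies inside.
All remaining points lie in this disk, and no smaller disk contains both endpoints, so this is the minimum enclosing circle.
The points at distance exactly r from the centre are P, S — 2 points.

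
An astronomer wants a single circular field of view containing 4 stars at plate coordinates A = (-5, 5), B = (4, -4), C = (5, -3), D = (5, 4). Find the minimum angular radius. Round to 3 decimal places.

6.403

The farthest pair is A–C with squared distance 164. The circle on this segment as diameter has centre (0, 1) and r² = 164/4 = 41.
Check B: distance² to centre = 41 ≤ 41, so it lies inside.
All remaining points lie in this disk, and no smaller disk contains both endpoints, so this is the minimum enclosing circle.
r = √41 ≈ 6.403.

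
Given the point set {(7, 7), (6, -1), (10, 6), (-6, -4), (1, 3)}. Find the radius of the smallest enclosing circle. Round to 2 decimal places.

9.43

The minimum enclosing circle of a finite set is fixed by two of the points (as a diameter) or three (as a circumcircle).
The farthest pair is (10, 6)–(-6, -4) with squared distance 356. The circle on this segment as diameter has centre (2, 1) and r² = 356/4 = 89.
Check (7, 7): distance² to centre = 61 ≤ 89, so it lies inside.
All remaining points lie in this disk, and no smaller disk contains both endpoints, so this is the minimum enclosing circle.
r = √89 ≈ 9.43.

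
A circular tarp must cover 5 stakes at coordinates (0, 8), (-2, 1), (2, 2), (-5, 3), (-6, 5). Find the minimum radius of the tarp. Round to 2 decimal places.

The minimum enclosing circle of a finite set is fixed by two of the points (as a diameter) or three (as a circumcircle).
The minimum enclosing circle is determined by three boundary points: (0, 8), (2, 2), (-6, 5).
Their circumcentre is (-25/14, 57/14) with r² = 1825/98.
The farthest remaining point (-5, 3) is at distance² 1125/98 ≤ 1825/98.
r = √(1825/98) ≈ 4.32.

4.32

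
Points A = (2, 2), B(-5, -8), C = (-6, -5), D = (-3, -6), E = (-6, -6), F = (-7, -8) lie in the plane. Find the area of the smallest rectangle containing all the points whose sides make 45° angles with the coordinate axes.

38

In coordinates u = x + y, v = x − y the rectangle is axis-aligned; the map (x,y)→(u,v) scales areas by 2.
u-values: 4, -13, -11, -9, -12, -15; range = 4 − (-15) = 19.
v-values: 0, 3, -1, 3, 0, 1; range = 3 − (-1) = 4.
Area = (19 × 4) / 2 = 38.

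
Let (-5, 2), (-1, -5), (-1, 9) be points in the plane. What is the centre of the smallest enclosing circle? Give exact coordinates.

(-1, 2)

Call the three points A, B, C in the order given.
Side lengths²: AB² = 65, AC² = 65, BC² = 196.
Since BC² = 196 ≥ 65 + 65 = 130, the angle opposite BC is not acute, so the smallest enclosing circle has BC as diameter.
Centre = midpoint of BC = (-1, 2), r² = 196/4 = 49.
Centre = (-1, 2).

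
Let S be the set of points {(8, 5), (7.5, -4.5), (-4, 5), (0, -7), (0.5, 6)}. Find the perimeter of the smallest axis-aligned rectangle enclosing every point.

50

Width = max x − min x = 8 − (-4) = 12.
Height = max y − min y = 6 − (-7) = 13.
Perimeter = 2(12 + 13) = 50.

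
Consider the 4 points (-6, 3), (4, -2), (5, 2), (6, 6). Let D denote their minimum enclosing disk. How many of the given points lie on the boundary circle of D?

A smallest enclosing disk is always determined by at most three of the input points on its boundary.
The minimum enclosing circle is determined by three boundary points: (-6, 3), (4, -2), (6, 6).
Their circumcentre is (1/3, 19/6) with r² = 1445/36.
The farthest remaining point (5, 2) is at distance² 833/36 ≤ 1445/36.
The points at distance exactly r from the centre are (-6, 3), (4, -2), (6, 6) — 3 points.

3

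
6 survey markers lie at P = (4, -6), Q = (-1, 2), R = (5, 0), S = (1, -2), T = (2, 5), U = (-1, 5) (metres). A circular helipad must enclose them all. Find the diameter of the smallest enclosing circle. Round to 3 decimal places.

12.083

By Welzl's lemma the MEC is supported by two points (diametrically opposite) or three points (on a circumcircle).
The farthest pair is P–U with squared distance 146. The circle on this segment as diameter has centre (1.5, -0.5) and r² = 146/4 = 36.5.
Check Q: distance² to centre = 12.5 ≤ 36.5, so it lies inside.
All remaining points lie in this disk, and no smaller disk contains both endpoints, so this is the minimum enclosing circle.
Diameter = 2r = 2√(36.5) ≈ 12.083.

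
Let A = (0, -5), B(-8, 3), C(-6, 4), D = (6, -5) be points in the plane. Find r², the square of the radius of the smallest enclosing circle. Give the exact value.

65

By Welzl's lemma the MEC is supported by two points (diametrically opposite) or three points (on a circumcircle).
The farthest pair is B–D with squared distance 260. The circle on this segment as diameter has centre (-1, -1) and r² = 260/4 = 65.
Check A: distance² to centre = 17 ≤ 65, so it lies inside.
All remaining points lie in this disk, and no smaller disk contains both endpoints, so this is the minimum enclosing circle.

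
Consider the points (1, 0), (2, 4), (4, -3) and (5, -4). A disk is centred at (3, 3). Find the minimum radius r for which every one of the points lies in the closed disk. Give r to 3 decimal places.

7.280

The required radius is the distance from (3, 3) to the farthest point.
Squared distances: 13, 2, 37, 53.
Maximum is 53, attained at (5, -4).
r = √53 ≈ 7.280.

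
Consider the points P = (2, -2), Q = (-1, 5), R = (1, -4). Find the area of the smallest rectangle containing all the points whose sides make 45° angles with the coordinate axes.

38.5

In coordinates u = x + y, v = x − y the rectangle is axis-aligned; the map (x,y)→(u,v) scales areas by 2.
u-values: 0, 4, -3; range = 4 − (-3) = 7.
v-values: 4, -6, 5; range = 5 − (-6) = 11.
Area = (7 × 11) / 2 = 38.5.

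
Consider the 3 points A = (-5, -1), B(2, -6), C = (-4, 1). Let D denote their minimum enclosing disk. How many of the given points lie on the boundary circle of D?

Side lengths²: AB² = 74, AC² = 5, BC² = 85.
Since BC² = 85 ≥ 74 + 5 = 79, the angle opposite BC is not acute, so the smallest enclosing circle has BC as diameter.
Centre = midpoint of BC = (-1, -2.5), r² = 85/4 = 21.25.
The points at distance exactly r from the centre are B, C — 2 points.

2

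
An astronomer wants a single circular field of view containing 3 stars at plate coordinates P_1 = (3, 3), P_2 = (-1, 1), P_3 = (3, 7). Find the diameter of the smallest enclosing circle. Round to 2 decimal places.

Side lengths²: P_1P_2² = 20, P_1P_3² = 16, P_2P_3² = 52.
Since P_2P_3² = 52 ≥ 20 + 16 = 36, the angle opposite P_2P_3 is not acute, so the smallest enclosing circle has P_2P_3 as diameter.
Centre = midpoint of P_2P_3 = (1, 4), r² = 52/4 = 13.
Diameter = 2r = 2√13 ≈ 7.21.

7.21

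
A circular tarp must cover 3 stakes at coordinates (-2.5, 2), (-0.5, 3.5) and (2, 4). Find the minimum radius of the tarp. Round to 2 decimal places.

Call the three points A, B, C in the order given.
Side lengths²: AB² = 6.25, AC² = 24.25, BC² = 6.5.
Since AC² = 24.25 ≥ 6.5 + 6.25 = 12.75, the angle opposite AC is not acute, so the smallest enclosing circle has AC as diameter.
Centre = midpoint of AC = (-0.25, 3), r² = 24.25/4 = 6.0625.
r = √(6.0625) ≈ 2.46.

2.46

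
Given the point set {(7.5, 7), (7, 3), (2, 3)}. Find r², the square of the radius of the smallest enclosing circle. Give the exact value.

11.5625

Call the three points A, B, C in the order given.
Side lengths²: AB² = 16.25, AC² = 46.25, BC² = 25.
Since AC² = 46.25 ≥ 25 + 16.25 = 41.25, the angle opposite AC is not acute, so the smallest enclosing circle has AC as diameter.
Centre = midpoint of AC = (4.75, 5), r² = 46.25/4 = 11.5625.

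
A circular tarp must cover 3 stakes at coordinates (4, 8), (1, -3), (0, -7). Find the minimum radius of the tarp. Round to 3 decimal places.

7.762

Call the three points A, B, C in the order given.
Side lengths²: AB² = 130, AC² = 241, BC² = 17.
Since AC² = 241 ≥ 130 + 17 = 147, the angle opposite AC is not acute, so the smallest enclosing circle has AC as diameter.
Centre = midpoint of AC = (2, 0.5), r² = 241/4 = 60.25.
r = √(60.25) ≈ 7.762.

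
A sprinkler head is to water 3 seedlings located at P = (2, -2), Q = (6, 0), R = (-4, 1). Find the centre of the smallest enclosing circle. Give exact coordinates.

(1, 0.5)

Side lengths²: PQ² = 20, PR² = 45, QR² = 101.
Since QR² = 101 ≥ 45 + 20 = 65, the angle opposite QR is not acute, so the smallest enclosing circle has QR as diameter.
Centre = midpoint of QR = (1, 0.5), r² = 101/4 = 25.25.
Centre = (1, 0.5).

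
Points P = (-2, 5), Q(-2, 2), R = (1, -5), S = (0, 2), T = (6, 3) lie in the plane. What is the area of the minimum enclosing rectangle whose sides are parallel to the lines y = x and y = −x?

In coordinates u = x + y, v = x − y the rectangle is axis-aligned; the map (x,y)→(u,v) scales areas by 2.
u-values: 3, 0, -4, 2, 9; range = 9 − (-4) = 13.
v-values: -7, -4, 6, -2, 3; range = 6 − (-7) = 13.
Area = (13 × 13) / 2 = 84.5.

84.5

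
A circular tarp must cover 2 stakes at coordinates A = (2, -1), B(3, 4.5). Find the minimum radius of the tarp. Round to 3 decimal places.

The smallest circle enclosing two points has them as diameter endpoints.
Centre = midpoint = (2.5, 1.75); r² = |AB|²/4 = 31.25/4 = 7.8125.
r = √(7.8125) ≈ 2.795.

2.795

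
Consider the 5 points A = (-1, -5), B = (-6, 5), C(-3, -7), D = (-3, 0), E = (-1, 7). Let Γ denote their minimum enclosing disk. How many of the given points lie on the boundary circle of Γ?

By Welzl's lemma the MEC is supported by two points (diametrically opposite) or three points (on a circumcircle).
The farthest pair is C–E with squared distance 200. The circle on this segment as diameter has centre (-2, 0) and r² = 200/4 = 50.
Check A: distance² to centre = 26 ≤ 50, so it lies inside.
All remaining points lie in this disk, and no smaller disk contains both endpoints, so this is the minimum enclosing circle.
The points at distance exactly r from the centre are C, E — 2 points.

2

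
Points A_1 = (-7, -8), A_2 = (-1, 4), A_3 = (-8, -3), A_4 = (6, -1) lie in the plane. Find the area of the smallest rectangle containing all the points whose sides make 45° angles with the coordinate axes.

In coordinates u = x + y, v = x − y the rectangle is axis-aligned; the map (x,y)→(u,v) scales areas by 2.
u-values: -15, 3, -11, 5; range = 5 − (-15) = 20.
v-values: 1, -5, -5, 7; range = 7 − (-5) = 12.
Area = (20 × 12) / 2 = 120.

120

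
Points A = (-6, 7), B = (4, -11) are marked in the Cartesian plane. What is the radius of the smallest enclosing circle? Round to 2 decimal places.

The smallest circle enclosing two points has them as diameter endpoints.
Centre = midpoint = (-1, -2); r² = |AB|²/4 = 424/4 = 106.
r = √106 ≈ 10.30.

10.30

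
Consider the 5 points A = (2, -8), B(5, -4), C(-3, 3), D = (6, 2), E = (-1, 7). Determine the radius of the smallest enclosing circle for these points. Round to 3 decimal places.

7.649

By Welzl's lemma the MEC is supported by two points (diametrically opposite) or three points (on a circumcircle).
The farthest pair is A–E with squared distance 234. The circle on this segment as diameter has centre (0.5, -0.5) and r² = 234/4 = 58.5.
Check B: distance² to centre = 32.5 ≤ 58.5, so it lies inside.
All remaining points lie in this disk, and no smaller disk contains both endpoints, so this is the minimum enclosing circle.
r = √(58.5) ≈ 7.649.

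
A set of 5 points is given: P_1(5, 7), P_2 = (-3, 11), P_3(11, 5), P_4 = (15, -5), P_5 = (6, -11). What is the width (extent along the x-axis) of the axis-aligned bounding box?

max x = 15, min x = -3, so width = 18.

18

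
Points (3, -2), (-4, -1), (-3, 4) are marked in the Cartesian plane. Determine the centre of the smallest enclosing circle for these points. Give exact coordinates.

(-1/6, 5/6)

Call the three points A, B, C in the order given.
Side lengths²: AB² = 50, AC² = 72, BC² = 26.
Since AC² = 72 < 50 + 26 = 76, the triangle is acute, so the smallest enclosing circle is the circumcircle.
Circumcentre = (-1/6, 5/6), r² = 325/18.
Centre = (-1/6, 5/6).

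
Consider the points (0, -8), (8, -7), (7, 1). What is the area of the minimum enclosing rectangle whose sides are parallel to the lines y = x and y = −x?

72

In coordinates u = x + y, v = x − y the rectangle is axis-aligned; the map (x,y)→(u,v) scales areas by 2.
u-values: -8, 1, 8; range = 8 − (-8) = 16.
v-values: 8, 15, 6; range = 15 − 6 = 9.
Area = (16 × 9) / 2 = 72.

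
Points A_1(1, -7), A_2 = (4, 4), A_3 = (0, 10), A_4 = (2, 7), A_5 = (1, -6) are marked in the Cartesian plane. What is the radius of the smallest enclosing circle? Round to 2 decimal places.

The minimum enclosing circle of a finite set is fixed by two of the points (as a diameter) or three (as a circumcircle).
The farthest pair is A_1–A_3 with squared distance 290. The circle on this segment as diameter has centre (0.5, 1.5) and r² = 290/4 = 72.5.
Check A_2: distance² to centre = 18.5 ≤ 72.5, so it lies inside.
All remaining points lie in this disk, and no smaller disk contains both endpoints, so this is the minimum enclosing circle.
r = √(72.5) ≈ 8.51.

8.51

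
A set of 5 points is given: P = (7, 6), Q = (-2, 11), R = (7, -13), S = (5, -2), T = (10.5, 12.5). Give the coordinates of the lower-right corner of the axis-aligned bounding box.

(10.5, -13)

x-range [-2, 10.5], y-range [-13, 12.5].
The lower-right corner is (10.5, -13).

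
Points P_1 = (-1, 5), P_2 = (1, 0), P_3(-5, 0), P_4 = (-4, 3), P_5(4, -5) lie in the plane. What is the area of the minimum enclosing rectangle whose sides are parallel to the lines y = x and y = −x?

72

In coordinates u = x + y, v = x − y the rectangle is axis-aligned; the map (x,y)→(u,v) scales areas by 2.
u-values: 4, 1, -5, -1, -1; range = 4 − (-5) = 9.
v-values: -6, 1, -5, -7, 9; range = 9 − (-7) = 16.
Area = (9 × 16) / 2 = 72.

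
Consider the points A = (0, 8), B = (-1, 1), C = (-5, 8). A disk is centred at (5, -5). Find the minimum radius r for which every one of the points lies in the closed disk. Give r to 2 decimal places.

16.40

The required radius is the distance from (5, -5) to the farthest point.
Squared distances: 194, 72, 269.
Maximum is 269, attained at C.
r = √269 ≈ 16.40.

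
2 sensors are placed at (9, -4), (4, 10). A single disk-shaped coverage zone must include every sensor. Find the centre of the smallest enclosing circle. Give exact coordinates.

(6.5, 3)

The smallest circle enclosing two points has them as diameter endpoints.
Centre = midpoint = (6.5, 3); r² = |(9, -4)−(4, 10)|²/4 = 221/4 = 55.25.
Centre = (6.5, 3).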